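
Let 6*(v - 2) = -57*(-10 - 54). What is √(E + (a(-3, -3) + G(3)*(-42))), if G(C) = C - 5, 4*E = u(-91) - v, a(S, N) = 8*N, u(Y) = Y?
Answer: I*√461/2 ≈ 10.735*I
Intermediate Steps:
v = 610 (v = 2 + (-57*(-10 - 54))/6 = 2 + (-57*(-64))/6 = 2 + (⅙)*3648 = 2 + 608 = 610)
E = -701/4 (E = (-91 - 1*610)/4 = (-91 - 610)/4 = (¼)*(-701) = -701/4 ≈ -175.25)
G(C) = -5 + C
√(E + (a(-3, -3) + G(3)*(-42))) = √(-701/4 + (8*(-3) + (-5 + 3)*(-42))) = √(-701/4 + (-24 - 2*(-42))) = √(-701/4 + (-24 + 84)) = √(-701/4 + 60) = √(-461/4) = I*√461/2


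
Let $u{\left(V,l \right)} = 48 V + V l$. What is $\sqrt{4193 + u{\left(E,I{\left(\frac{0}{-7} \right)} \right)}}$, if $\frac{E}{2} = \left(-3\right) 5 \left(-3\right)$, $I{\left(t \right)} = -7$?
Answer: $\sqrt{7883} \approx 88.786$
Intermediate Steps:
$E = 90$ ($E = 2 \left(-3\right) 5 \left(-3\right) = 2 \left(\left(-15\right) \left(-3\right)\right) = 2 \cdot 45 = 90$)
$\sqrt{4193 + u{\left(E,I{\left(\frac{0}{-7} \right)} \right)}} = \sqrt{4193 + 90 \left(48 - 7\right)} = \sqrt{4193 + 90 \cdot 41} = \sqrt{4193 + 3690} = \sqrt{7883}$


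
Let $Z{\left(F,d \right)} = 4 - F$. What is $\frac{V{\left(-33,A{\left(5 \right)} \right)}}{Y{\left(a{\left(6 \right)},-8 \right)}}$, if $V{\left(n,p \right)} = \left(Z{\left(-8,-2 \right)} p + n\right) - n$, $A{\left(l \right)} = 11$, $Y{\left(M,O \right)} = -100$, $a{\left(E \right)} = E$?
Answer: $- \frac{33}{25} \approx -1.32$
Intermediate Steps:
$V{\left(n,p \right)} = 12 p$ ($V{\left(n,p \right)} = \left(\left(4 - -8\right) p + n\right) - n = \left(\left(4 + 8\right) p + n\right) - n = \left(12 p + n\right) - n = \left(n + 12 p\right) - n = 12 p$)
$\frac{V{\left(-33,A{\left(5 \right)} \right)}}{Y{\left(a{\left(6 \right)},-8 \right)}} = \frac{12 \cdot 11}{-100} = 132 \left(- \frac{1}{100}\right) = - \frac{33}{25}$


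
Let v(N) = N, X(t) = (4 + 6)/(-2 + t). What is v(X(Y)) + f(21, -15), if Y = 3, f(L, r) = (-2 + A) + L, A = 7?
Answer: 36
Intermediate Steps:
f(L, r) = 5 + L (f(L, r) = (-2 + 7) + L = 5 + L)
X(t) = 10/(-2 + t)
v(X(Y)) + f(21, -15) = 10/(-2 + 3) + (5 + 21) = 10/1 + 26 = 10*1 + 26 = 10 + 26 = 36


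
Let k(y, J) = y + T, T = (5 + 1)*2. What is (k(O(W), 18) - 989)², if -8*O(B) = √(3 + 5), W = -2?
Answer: (3908 + √2)²/16 ≈ 9.5522e+5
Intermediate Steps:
T = 12 (T = 6*2 = 12)
O(B) = -√2/4 (O(B) = -√(3 + 5)/8 = -√2/4)
k(y, J) = 12 + y (k(y, J) = y + 12 = 12 + y)
(k(O(W), 18) - 989)² = ((12 - √2/4) - 989)² = (-977 - √2/4)²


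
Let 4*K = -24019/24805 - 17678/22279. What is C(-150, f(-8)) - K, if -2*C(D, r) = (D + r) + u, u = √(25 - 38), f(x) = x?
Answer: 175604890111/2210522380 - I*√13/2 ≈ 79.44 - 1.8028*I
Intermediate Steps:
u = I*√13 (u = √(-13) = I*√13 ≈ 3.6056*I)
K = -973622091/2210522380 (K = (-24019/24805 - 17678/22279)/4 = (¼)*(-973622091/552630595) = -973622091/2210522380 ≈ -0.44045)
C(D, r) = -D/2 - r/2 - I*√13/2 (C(D, r) = -((D + r) + I*√13)/2 = -(D + r + I*√13)/2 = -D/2 - r/2 - I*√13/2)
C(-150, f(-8)) - K = (-½*(-150) - ½*(-8) - I*√13/2) - 1*(-973622091/2210522380) = (75 + 4 - I*√13/2) + 973622091/2210522380 = (79 - I*√13/2) + 973622091/2210522380 = 175604890111/2210522380 - I*√13/2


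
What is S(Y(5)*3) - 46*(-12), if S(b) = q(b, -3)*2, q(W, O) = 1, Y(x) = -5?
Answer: 554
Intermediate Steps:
S(b) = 2 (S(b) = 1*2 = 2)
S(Y(5)*3) - 46*(-12) = 2 - 46*(-12) = 2 + 552 = 554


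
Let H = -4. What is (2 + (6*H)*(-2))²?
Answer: 2500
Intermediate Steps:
(2 + (6*H)*(-2))² = (2 + (6*(-4))*(-2))² = (2 - 24*(-2))² = (2 + 48)² = 50² = 2500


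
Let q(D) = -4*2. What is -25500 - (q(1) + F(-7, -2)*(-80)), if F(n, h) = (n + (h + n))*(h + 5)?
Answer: -29332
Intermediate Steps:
F(n, h) = (5 + h)*(h + 2*n) (F(n, h) = (h + 2*n)*(5 + h) = (5 + h)*(h + 2*n))
q(D) = -8
-25500 - (q(1) + F(-7, -2)*(-80)) = -25500 - (-8 + ((-2)² + 5*(-2) + 10*(-7) + 2*(-2)*(-7))*(-80)) = -25500 - (-8 + (4 - 10 - 70 + 28)*(-80)) = -25500 - (-8 - 48*(-80)) = -25500 - (-8 + 3840) = -25500 - 1*3832 = -25500 - 3832 = -29332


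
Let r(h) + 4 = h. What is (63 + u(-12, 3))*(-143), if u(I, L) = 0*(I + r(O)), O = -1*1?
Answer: -9009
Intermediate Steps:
O = -1
r(h) = -4 + h
u(I, L) = 0 (u(I, L) = 0*(I + (-4 - 1)) = 0*(I - 5) = 0*(-5 + I) = 0)
(63 + u(-12, 3))*(-143) = (63 + 0)*(-143) = 63*(-143) = -9009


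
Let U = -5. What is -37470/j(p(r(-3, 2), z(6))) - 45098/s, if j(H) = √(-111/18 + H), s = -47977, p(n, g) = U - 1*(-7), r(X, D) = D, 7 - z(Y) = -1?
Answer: 45098/47977 + 7494*I*√6 ≈ 0.93999 + 18356.0*I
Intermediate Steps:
z(Y) = 8 (z(Y) = 7 - 1*(-1) = 7 + 1 = 8)
p(n, g) = 2 (p(n, g) = -5 - 1*(-7) = -5 + 7 = 2)
j(H) = √(-37/6 + H) (j(H) = √(-111*1/18 + H) = √(-37/6 + H))
-37470/j(p(r(-3, 2), z(6))) - 45098/s = -37470*6/√(-222 + 36*2) - 45098/(-47977) = -37470*6/√(-222 + 72) - 45098*(-1/47977) = -37470*(-I*√6/5) + 45098/47977 = -(-7494)*I*√6 + 45098/47977 = 7494*I*√6 + 45098/47977 = 45098/47977 + 7494*I*√6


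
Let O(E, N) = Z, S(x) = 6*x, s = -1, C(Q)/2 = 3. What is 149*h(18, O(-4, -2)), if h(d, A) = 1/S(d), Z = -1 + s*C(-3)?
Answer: 149/108 ≈ 1.3796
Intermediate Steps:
C(Q) = 6 (C(Q) = 2*3 = 6)
Z = -7 (Z = -1 - 1*6 = -1 - 6 = -7)
O(E, N) = -7
h(d, A) = 1/(6*d)
149*h(18, O(-4, -2)) = 149*((⅙)/18) = 149*((⅙)*(1/18)) = 149*(1/108) = 149/108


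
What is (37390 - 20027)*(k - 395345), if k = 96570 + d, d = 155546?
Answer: -2486885127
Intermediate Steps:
k = 252116 (k = 96570 + 155546 = 252116)
(37390 - 20027)*(k - 395345) = (37390 - 20027)*(252116 - 395345) = 17363*(-143229) = -2486885127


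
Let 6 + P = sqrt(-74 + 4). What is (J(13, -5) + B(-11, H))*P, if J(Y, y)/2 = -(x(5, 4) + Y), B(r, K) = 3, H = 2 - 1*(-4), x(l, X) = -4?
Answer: 90 - 15*I*sqrt(70) ≈ 90.0 - 125.5*I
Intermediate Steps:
P = -6 + I*sqrt(70) (P = -6 + sqrt(-74 + 4) = -6 + sqrt(-70) = -6 + I*sqrt(70) ≈ -6.0 + 8.3666*I)
H = 6 (H = 2 + 4 = 6)
J(Y, y) = 8 - 2*Y (J(Y, y) = 2*(-(-4 + Y)) = 2*(4 - Y) = 8 - 2*Y)
(J(13, -5) + B(-11, H))*P = ((8 - 2*13) + 3)*(-6 + I*sqrt(70)) = ((8 - 26) + 3)*(-6 + I*sqrt(70)) = (-18 + 3)*(-6 + I*sqrt(70)) = -15*(-6 + I*sqrt(70)) = 90 - 15*I*sqrt(70)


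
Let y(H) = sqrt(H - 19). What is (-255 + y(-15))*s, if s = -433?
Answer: 110415 - 433*I*sqrt(34) ≈ 1.1042e+5 - 2524.8*I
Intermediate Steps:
y(H) = sqrt(-19 + H)
(-255 + y(-15))*s = (-255 + sqrt(-19 - 15))*(-433) = (-255 + sqrt(-34))*(-433) = (-255 + I*sqrt(34))*(-433) = 110415 - 433*I*sqrt(34)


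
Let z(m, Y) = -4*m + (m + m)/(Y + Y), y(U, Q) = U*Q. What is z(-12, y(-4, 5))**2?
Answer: 59049/25 ≈ 2362.0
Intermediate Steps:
y(U, Q) = Q*U
z(m, Y) = -4*m + m/Y (z(m, Y) = -4*m + (2*m)/((2*Y)) = -4*m + (2*m)*(1/(2*Y)) = -4*m + m/Y)
z(-12, y(-4, 5))**2 = (-4*(-12) - 12/(5*(-4)))**2 = (48 - 12/(-20))**2 = (48 - 12*(-1/20))**2 = (48 + 3/5)**2 = (243/5)**2 = 59049/25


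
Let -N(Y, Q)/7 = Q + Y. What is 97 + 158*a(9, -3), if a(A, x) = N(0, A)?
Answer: -9857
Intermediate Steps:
N(Y, Q) = -7*Q - 7*Y (N(Y, Q) = -7*(Q + Y) = -7*Q - 7*Y)
a(A, x) = -7*A (a(A, x) = -7*A - 7*0 = -7*A + 0 = -7*A)
97 + 158*a(9, -3) = 97 + 158*(-7*9) = 97 + 158*(-63) = 97 - 9954 = -9857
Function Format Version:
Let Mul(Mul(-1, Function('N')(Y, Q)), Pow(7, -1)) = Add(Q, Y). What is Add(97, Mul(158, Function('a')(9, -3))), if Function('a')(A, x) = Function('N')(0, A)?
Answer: -9857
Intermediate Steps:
Function('N')(Y, Q) = Add(Mul(-7, Q), Mul(-7, Y)) (Function('N')(Y, Q) = Mul(-7, Add(Q, Y)) = Add(Mul(-7, Q), Mul(-7, Y)))
Function('a')(A, x) = Mul(-7, A) (Function('a')(A, x) = Add(Mul(-7, A), Mul(-7, 0)) = Add(Mul(-7, A), 0) = Mul(-7, A))
Add(97, Mul(158, Function('a')(9, -3))) = Add(97, Mul(158, Mul(-7, 9))) = Add(97, Mul(158, -63)) = Add(97, -9954) = -9857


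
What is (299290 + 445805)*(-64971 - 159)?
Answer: -48528037350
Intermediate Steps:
(299290 + 445805)*(-64971 - 159) = 745095*(-65130) = -48528037350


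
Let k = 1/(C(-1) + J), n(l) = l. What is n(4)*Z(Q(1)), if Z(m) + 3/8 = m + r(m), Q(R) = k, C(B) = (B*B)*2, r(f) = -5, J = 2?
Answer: -41/2 ≈ -20.500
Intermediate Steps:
C(B) = 2*B² (C(B) = B²*2 = 2*B²)
k = ¼ (k = 1/(2*(-1)² + 2) = 1/(2*1 + 2) = 1/(2 + 2) = 1/4 = ¼ ≈ 0.25000)
Q(R) = ¼
Z(m) = -43/8 + m (Z(m) = -3/8 + (m - 5) = -3/8 + (-5 + m) = -43/8 + m)
n(4)*Z(Q(1)) = 4*(-43/8 + ¼) = 4*(-41/8) = -41/2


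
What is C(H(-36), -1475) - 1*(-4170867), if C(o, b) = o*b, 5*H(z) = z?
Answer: 4181487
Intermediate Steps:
H(z) = z/5
C(o, b) = b*o
C(H(-36), -1475) - 1*(-4170867) = -295*(-36) - 1*(-4170867) = -1475*(-36/5) + 4170867 = 10620 + 4170867 = 4181487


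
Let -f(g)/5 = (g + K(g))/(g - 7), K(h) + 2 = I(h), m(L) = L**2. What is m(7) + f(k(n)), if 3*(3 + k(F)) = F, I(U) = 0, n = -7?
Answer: 1703/37 ≈ 46.027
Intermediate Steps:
K(h) = -2 (K(h) = -2 + 0 = -2)
k(F) = -3 + F/3
f(g) = -5*(-2 + g)/(-7 + g) (f(g) = -5*(g - 2)/(g - 7) = -5*(-2 + g)/(-7 + g))
m(7) + f(k(n)) = 7**2 + 5*(2 - (-3 + (1/3)*(-7)))/(-7 + (-3 + (1/3)*(-7))) = 49 + 5*(2 - (-3 - 7/3))/(-7 + (-3 - 7/3)) = 49 + 5*(2 - 1*(-16/3))/(-7 - 16/3) = 49 + 5*(2 + 16/3)/(-37/3) = 49 + 5*(-3/37)*(22/3) = 49 - 110/37 = 1703/37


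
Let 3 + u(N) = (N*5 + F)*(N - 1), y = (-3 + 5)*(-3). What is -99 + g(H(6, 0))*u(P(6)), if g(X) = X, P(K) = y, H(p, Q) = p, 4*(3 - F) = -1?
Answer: 2013/2 ≈ 1006.5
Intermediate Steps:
F = 13/4 (F = 3 - ¼*(-1) = 3 + ¼ = 13/4 ≈ 3.2500)
y = -6 (y = 2*(-3) = -6)
P(K) = -6
u(N) = -3 + (-1 + N)*(13/4 + 5*N) (u(N) = -3 + (N*5 + 13/4)*(N - 1) = -3 + (5*N + 13/4)*(-1 + N) = -3 + (13/4 + 5*N)*(-1 + N) = -3 + (-1 + N)*(13/4 + 5*N))
-99 + g(H(6, 0))*u(P(6)) = -99 + 6*(-25/4 + 5*(-6)² - 7/4*(-6)) = -99 + 6*(-25/4 + 5*36 + 21/2) = -99 + 6*(-25/4 + 180 + 21/2) = -99 + 6*(737/4) = -99 + 2211/2 = 2013/2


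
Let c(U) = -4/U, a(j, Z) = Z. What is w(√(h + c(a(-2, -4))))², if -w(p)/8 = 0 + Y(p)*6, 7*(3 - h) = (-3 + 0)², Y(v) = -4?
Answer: 36864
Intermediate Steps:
h = 12/7 (h = 3 - (-3 + 0)²/7 = 3 - ⅐*(-3)² = 3 - ⅐*9 = 3 - 9/7 = 12/7 ≈ 1.7143)
w(p) = 192 (w(p) = -8*(0 - 4*6) = -8*(0 - 24) = -8*(-24) = 192)
w(√(h + c(a(-2, -4))))² = 192² = 36864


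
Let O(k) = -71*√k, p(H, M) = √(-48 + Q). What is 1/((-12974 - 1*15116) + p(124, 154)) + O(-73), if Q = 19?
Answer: (-I + 1994390*√73 - 71*I*√2117)/(√29 + 28090*I) ≈ -3.56e-5 - 606.62*I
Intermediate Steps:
p(H, M) = I*√29 (p(H, M) = √(-48 + 19) = √(-29) = I*√29)
1/((-12974 - 1*15116) + p(124, 154)) + O(-73) = 1/((-12974 - 1*15116) + I*√29) - 71*I*√73 = 1/((-12974 - 15116) + I*√29) - 71*I*√73 = 1/(-28090 + I*√29) - 71*I*√73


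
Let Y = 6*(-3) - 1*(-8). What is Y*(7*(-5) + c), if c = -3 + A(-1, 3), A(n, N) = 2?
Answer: 360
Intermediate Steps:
c = -1 (c = -3 + 2 = -1)
Y = -10 (Y = -18 + 8 = -10)
Y*(7*(-5) + c) = -10*(7*(-5) - 1) = -10*(-35 - 1) = -10*(-36) = 360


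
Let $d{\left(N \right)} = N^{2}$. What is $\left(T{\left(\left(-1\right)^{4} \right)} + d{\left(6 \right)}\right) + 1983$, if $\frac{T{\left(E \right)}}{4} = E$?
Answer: $2023$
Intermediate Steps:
$T{\left(E \right)} = 4 E$
$\left(T{\left(\left(-1\right)^{4} \right)} + d{\left(6 \right)}\right) + 1983 = \left(4 \left(-1\right)^{4} + 6^{2}\right) + 1983 = \left(4 \cdot 1 + 36\right) + 1983 = \left(4 + 36\right) + 1983 = 40 + 1983 = 2023$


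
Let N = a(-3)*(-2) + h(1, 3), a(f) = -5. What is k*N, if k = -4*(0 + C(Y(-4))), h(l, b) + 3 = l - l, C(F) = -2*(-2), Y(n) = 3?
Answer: -112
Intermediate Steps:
C(F) = 4
h(l, b) = -3 (h(l, b) = -3 + (l - l) = -3 + 0 = -3)
N = 7 (N = -5*(-2) - 3 = 10 - 3 = 7)
k = -16 (k = -4*(0 + 4) = -4*4 = -16)
k*N = -16*7 = -112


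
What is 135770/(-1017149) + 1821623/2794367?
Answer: 1473470805237/2842287599683 ≈ 0.51841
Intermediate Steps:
135770/(-1017149) + 1821623/2794367 = 135770*(-1/1017149) + 1821623*(1/2794367) = -135770/1017149 + 1821623/2794367 = 1473470805237/2842287599683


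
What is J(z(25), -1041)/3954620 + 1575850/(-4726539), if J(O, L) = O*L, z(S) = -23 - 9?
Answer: -1518609364958/4672916415045 ≈ -0.32498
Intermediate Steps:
z(S) = -32
J(O, L) = L*O
J(z(25), -1041)/3954620 + 1575850/(-4726539) = -1041*(-32)/3954620 + 1575850/(-4726539) = 33312*(1/3954620) + 1575850*(-1/4726539) = 8328/988655 - 1575850/4726539 = -1518609364958/4672916415045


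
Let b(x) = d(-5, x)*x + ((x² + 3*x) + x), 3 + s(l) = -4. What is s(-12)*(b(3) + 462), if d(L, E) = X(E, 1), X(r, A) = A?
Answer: -3402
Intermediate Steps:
s(l) = -7 (s(l) = -3 - 4 = -7)
d(L, E) = 1
b(x) = x² + 5*x (b(x) = 1*x + ((x² + 3*x) + x) = x + (x² + 4*x) = x² + 5*x)
s(-12)*(b(3) + 462) = -7*(3*(5 + 3) + 462) = -7*(3*8 + 462) = -7*(24 + 462) = -7*486 = -3402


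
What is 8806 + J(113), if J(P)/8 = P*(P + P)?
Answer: 213110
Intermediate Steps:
J(P) = 16*P² (J(P) = 8*(P*(P + P)) = 8*(P*(2*P)) = 8*(2*P²) = 16*P²)
8806 + J(113) = 8806 + 16*113² = 8806 + 16*12769 = 8806 + 204304 = 213110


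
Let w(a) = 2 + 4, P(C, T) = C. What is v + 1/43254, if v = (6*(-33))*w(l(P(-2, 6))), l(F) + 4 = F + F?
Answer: -51385751/43254 ≈ -1188.0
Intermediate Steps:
l(F) = -4 + 2*F (l(F) = -4 + (F + F) = -4 + 2*F)
w(a) = 6
v = -1188 (v = (6*(-33))*6 = -198*6 = -1188)
v + 1/43254 = -1188 + 1/43254 = -51385751/43254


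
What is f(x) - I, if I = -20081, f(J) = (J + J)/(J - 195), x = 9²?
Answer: 381512/19 ≈ 20080.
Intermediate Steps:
x = 81
f(J) = 2*J/(-195 + J) (f(J) = (2*J)/(-195 + J) = 2*J/(-195 + J))
f(x) - I = 2*81/(-195 + 81) - 1*(-20081) = 2*81/(-114) + 20081 = 2*81*(-1/114) + 20081 = -27/19 + 20081 = 381512/19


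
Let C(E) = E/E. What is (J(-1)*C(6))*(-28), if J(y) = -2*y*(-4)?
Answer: 224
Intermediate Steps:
C(E) = 1
J(y) = 8*y
(J(-1)*C(6))*(-28) = ((8*(-1))*1)*(-28) = -8*1*(-28) = -8*(-28) = 224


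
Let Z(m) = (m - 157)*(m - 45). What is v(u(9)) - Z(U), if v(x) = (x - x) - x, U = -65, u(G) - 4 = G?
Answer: -24433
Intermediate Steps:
u(G) = 4 + G
Z(m) = (-157 + m)*(-45 + m)
v(x) = -x (v(x) = 0 - x = -x)
v(u(9)) - Z(U) = -(4 + 9) - (7065 + (-65)² - 202*(-65)) = -1*13 - (7065 + 4225 + 13130) = -13 - 1*24420 = -13 - 24420 = -24433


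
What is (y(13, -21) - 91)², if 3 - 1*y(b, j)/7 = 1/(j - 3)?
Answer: 2798929/576 ≈ 4859.3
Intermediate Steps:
y(b, j) = 21 - 7/(-3 + j) (y(b, j) = 21 - 7/(j - 3) = 21 - 7/(-3 + j))
(y(13, -21) - 91)² = (7*(-10 + 3*(-21))/(-3 - 21) - 91)² = (7*(-10 - 63)/(-24) - 91)² = (7*(-1/24)*(-73) - 91)² = (511/24 - 91)² = (-1673/24)² = 2798929/576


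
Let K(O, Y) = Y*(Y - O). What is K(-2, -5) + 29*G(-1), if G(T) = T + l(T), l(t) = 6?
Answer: 160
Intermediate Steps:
G(T) = 6 + T (G(T) = T + 6 = 6 + T)
K(-2, -5) + 29*G(-1) = -5*(-5 - 1*(-2)) + 29*(6 - 1) = -5*(-5 + 2) + 29*5 = -5*(-3) + 145 = 15 + 145 = 160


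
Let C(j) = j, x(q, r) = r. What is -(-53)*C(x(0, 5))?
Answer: 265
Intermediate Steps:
-(-53)*C(x(0, 5)) = -(-53)*5 = -53*(-5) = 265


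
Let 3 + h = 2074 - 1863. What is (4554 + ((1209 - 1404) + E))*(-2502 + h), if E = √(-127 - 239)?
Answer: -9999546 - 2294*I*√366 ≈ -9.9996e+6 - 43887.0*I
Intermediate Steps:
h = 208 (h = -3 + (2074 - 1863) = -3 + 211 = 208)
E = I*√366 (E = √(-366) = I*√366 ≈ 19.131*I)
(4554 + ((1209 - 1404) + E))*(-2502 + h) = (4554 + ((1209 - 1404) + I*√366))*(-2502 + 208) = (4554 + (-195 + I*√366))*(-2294) = (4359 + I*√366)*(-2294) = -9999546 - 2294*I*√366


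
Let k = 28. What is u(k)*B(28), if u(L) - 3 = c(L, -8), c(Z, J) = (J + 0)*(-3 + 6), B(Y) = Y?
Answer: -588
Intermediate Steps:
c(Z, J) = 3*J (c(Z, J) = J*3 = 3*J)
u(L) = -21 (u(L) = 3 + 3*(-8) = 3 - 24 = -21)
u(k)*B(28) = -21*28 = -588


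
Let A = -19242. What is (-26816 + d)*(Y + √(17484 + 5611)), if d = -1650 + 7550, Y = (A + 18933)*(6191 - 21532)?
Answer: -99149558004 - 20916*√23095 ≈ -9.9153e+10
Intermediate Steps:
Y = 4740369 (Y = (-19242 + 18933)*(6191 - 21532) = -309*(-15341) = 4740369)
d = 5900
(-26816 + d)*(Y + √(17484 + 5611)) = (-26816 + 5900)*(4740369 + √(17484 + 5611)) = -20916*(4740369 + √23095) = -99149558004 - 20916*√23095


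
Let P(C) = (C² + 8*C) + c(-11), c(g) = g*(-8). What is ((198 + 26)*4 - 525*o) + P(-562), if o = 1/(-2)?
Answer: 625189/2 ≈ 3.1259e+5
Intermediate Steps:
o = -½ ≈ -0.50000
c(g) = -8*g
P(C) = 88 + C² + 8*C (P(C) = (C² + 8*C) - 8*(-11) = (C² + 8*C) + 88 = 88 + C² + 8*C)
((198 + 26)*4 - 525*o) + P(-562) = ((198 + 26)*4 - 525*(-½)) + (88 + (-562)² + 8*(-562)) = (224*4 + 525/2) + (88 + 315844 - 4496) = (896 + 525/2) + 311436 = 2317/2 + 311436 = 625189/2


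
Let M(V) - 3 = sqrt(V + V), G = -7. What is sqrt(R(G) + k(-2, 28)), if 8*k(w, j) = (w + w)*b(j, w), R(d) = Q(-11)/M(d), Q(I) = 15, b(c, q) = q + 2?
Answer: sqrt(15)/sqrt(3 + I*sqrt(14)) ≈ 1.5944 - 0.76524*I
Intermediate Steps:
b(c, q) = 2 + q
M(V) = 3 + sqrt(2)*sqrt(V) (M(V) = 3 + sqrt(V + V) = 3 + sqrt(2*V) = 3 + sqrt(2)*sqrt(V))
R(d) = 15/(3 + sqrt(2)*sqrt(d))
k(w, j) = w*(2 + w)/4 (k(w, j) = ((w + w)*(2 + w))/8 = ((2*w)*(2 + w))/8 = (2*w*(2 + w))/8 = w*(2 + w)/4)
sqrt(R(G) + k(-2, 28)) = sqrt(15/(3 + sqrt(2)*sqrt(-7)) + (1/4)*(-2)*(2 - 2)) = sqrt(15/(3 + sqrt(2)*(I*sqrt(7))) + (1/4)*(-2)*0) = sqrt(15/(3 + I*sqrt(14)) + 0) = sqrt(15/(3 + I*sqrt(14))) = sqrt(15)/sqrt(3 + I*sqrt(14))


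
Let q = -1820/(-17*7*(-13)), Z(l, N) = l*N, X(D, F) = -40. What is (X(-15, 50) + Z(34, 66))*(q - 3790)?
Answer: -142047800/17 ≈ -8.3558e+6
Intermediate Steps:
Z(l, N) = N*l
q = -20/17 (q = -1820/((-119*(-13))) = -1820/1547 = -1820*1/1547 = -20/17 ≈ -1.1765)
(X(-15, 50) + Z(34, 66))*(q - 3790) = (-40 + 66*34)*(-20/17 - 3790) = (-40 + 2244)*(-64450/17) = 2204*(-64450/17) = -142047800/17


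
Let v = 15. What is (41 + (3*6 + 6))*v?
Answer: 975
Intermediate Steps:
(41 + (3*6 + 6))*v = (41 + (3*6 + 6))*15 = (41 + (18 + 6))*15 = (41 + 24)*15 = 65*15 = 975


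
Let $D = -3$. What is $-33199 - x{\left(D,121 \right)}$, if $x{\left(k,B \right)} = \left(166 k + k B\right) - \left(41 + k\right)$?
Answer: $-32300$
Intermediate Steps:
$x{\left(k,B \right)} = -41 + 165 k + B k$ ($x{\left(k,B \right)} = \left(166 k + B k\right) - \left(41 + k\right) = -41 + 165 k + B k$)
$-33199 - x{\left(D,121 \right)} = -33199 - \left(-41 + 165 \left(-3\right) + 121 \left(-3\right)\right) = -33199 - \left(-41 - 495 - 363\right) = -33199 - -899 = -33199 + 899 = -32300$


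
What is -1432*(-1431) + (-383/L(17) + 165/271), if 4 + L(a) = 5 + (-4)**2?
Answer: 9440526556/4607 ≈ 2.0492e+6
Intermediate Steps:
L(a) = 17 (L(a) = -4 + (5 + (-4)**2) = -4 + (5 + 16) = -4 + 21 = 17)
-1432*(-1431) + (-383/L(17) + 165/271) = -1432*(-1431) + (-383/17 + 165/271) = 2049192 + (-383*1/17 + 165*(1/271)) = 2049192 + (-383/17 + 165/271) = 2049192 - 100988/4607 = 9440526556/4607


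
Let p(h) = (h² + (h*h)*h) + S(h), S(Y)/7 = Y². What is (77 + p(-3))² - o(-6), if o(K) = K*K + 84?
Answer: 14764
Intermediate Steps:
o(K) = 84 + K² (o(K) = K² + 84 = 84 + K²)
S(Y) = 7*Y²
p(h) = h³ + 8*h² (p(h) = (h² + (h*h)*h) + 7*h² = (h² + h²*h) + 7*h² = (h² + h³) + 7*h² = h³ + 8*h²)
(77 + p(-3))² - o(-6) = (77 + (-3)²*(8 - 3))² - (84 + (-6)²) = (77 + 9*5)² - (84 + 36) = (77 + 45)² - 1*120 = 122² - 120 = 14884 - 120 = 14764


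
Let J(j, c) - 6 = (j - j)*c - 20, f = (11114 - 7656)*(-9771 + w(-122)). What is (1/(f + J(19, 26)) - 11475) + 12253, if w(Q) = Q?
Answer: 26615386223/34210008 ≈ 778.00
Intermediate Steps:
f = -34209994 (f = (11114 - 7656)*(-9771 - 122) = 3458*(-9893) = -34209994)
J(j, c) = -14 (J(j, c) = 6 + ((j - j)*c - 20) = 6 + (0*c - 20) = 6 + (0 - 20) = 6 - 20 = -14)
(1/(f + J(19, 26)) - 11475) + 12253 = (1/(-34209994 - 14) - 11475) + 12253 = (1/(-34210008) - 11475) + 12253 = (-1/34210008 - 11475) + 12253 = -392559841801/34210008 + 12253 = 26615386223/34210008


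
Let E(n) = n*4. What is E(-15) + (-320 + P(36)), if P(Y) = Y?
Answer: -344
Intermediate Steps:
E(n) = 4*n
E(-15) + (-320 + P(36)) = 4*(-15) + (-320 + 36) = -60 - 284 = -344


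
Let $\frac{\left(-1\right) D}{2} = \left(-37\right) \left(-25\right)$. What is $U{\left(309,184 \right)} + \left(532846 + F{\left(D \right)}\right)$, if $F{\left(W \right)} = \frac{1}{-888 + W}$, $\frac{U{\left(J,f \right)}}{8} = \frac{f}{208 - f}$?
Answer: $\frac{4377300833}{8214} \approx 5.3291 \cdot 10^{5}$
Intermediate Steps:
$D = -1850$ ($D = - 2 \left(\left(-37\right) \left(-25\right)\right) = \left(-2\right) 925 = -1850$)
$U{\left(J,f \right)} = \frac{8 f}{208 - f}$ ($U{\left(J,f \right)} = 8 \frac{f}{208 - f} = \frac{8 f}{208 - f}$)
$U{\left(309,184 \right)} + \left(532846 + F{\left(D \right)}\right) = \left(-8\right) 184 \frac{1}{-208 + 184} + \left(532846 + \frac{1}{-888 - 1850}\right) = \left(-8\right) 184 \frac{1}{-24} + \left(532846 + \frac{1}{-2738}\right) = \left(-8\right) 184 \left(- \frac{1}{24}\right) + \left(532846 - \frac{1}{2738}\right) = \frac{184}{3} + \frac{1458932347}{2738} = \frac{4377300833}{8214}$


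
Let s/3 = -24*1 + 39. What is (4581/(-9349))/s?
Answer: -509/46745 ≈ -0.010889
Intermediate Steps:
s = 45 (s = 3*(-24*1 + 39) = 3*(-24 + 39) = 3*15 = 45)
(4581/(-9349))/s = (4581/(-9349))/45 = (4581*(-1/9349))*(1/45) = -4581/9349*1/45 = -509/46745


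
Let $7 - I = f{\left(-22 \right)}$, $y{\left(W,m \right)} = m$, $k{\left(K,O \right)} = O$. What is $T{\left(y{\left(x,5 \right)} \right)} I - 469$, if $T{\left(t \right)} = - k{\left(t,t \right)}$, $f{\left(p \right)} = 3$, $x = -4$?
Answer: $-489$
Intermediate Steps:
$I = 4$ ($I = 7 - 3 = 4$)
$T{\left(t \right)} = - t$
$T{\left(y{\left(x,5 \right)} \right)} I - 469 = \left(-1\right) 5 \cdot 4 - 469 = \left(-5\right) 4 - 469 = -20 - 469 = -489$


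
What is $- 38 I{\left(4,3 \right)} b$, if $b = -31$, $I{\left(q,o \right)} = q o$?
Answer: $14136$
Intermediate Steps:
$I{\left(q,o \right)} = o q$
$- 38 I{\left(4,3 \right)} b = - 38 \cdot 3 \cdot 4 \left(-31\right) = \left(-38\right) 12 \left(-31\right) = \left(-456\right) \left(-31\right) = 14136$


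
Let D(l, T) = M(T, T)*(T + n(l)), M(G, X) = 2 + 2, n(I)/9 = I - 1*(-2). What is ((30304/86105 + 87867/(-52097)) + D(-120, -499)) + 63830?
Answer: 258313993444863/4485812185 ≈ 57585.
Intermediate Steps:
n(I) = 18 + 9*I (n(I) = 9*(I - 1*(-2)) = 9*(I + 2) = 9*(2 + I) = 18 + 9*I)
M(G, X) = 4
D(l, T) = 72 + 4*T + 36*l (D(l, T) = 4*(T + (18 + 9*l)) = 4*(18 + T + 9*l) = 72 + 4*T + 36*l)
((30304/86105 + 87867/(-52097)) + D(-120, -499)) + 63830 = ((30304/86105 + 87867/(-52097)) + (72 + 4*(-499) + 36*(-120))) + 63830 = ((30304*(1/86105) + 87867*(-1/52097)) + (72 - 1996 - 4320)) + 63830 = ((30304/86105 - 87867/52097) - 6244) + 63830 = (-5987040547/4485812185 - 6244) + 63830 = -28015398323687/4485812185 + 63830 = 258313993444863/4485812185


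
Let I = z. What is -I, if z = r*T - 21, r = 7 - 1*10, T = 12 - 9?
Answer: 30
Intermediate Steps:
T = 3
r = -3 (r = 7 - 10 = -3)
z = -30 (z = -3*3 - 21 = -9 - 21 = -30)
I = -30
-I = -1*(-30) = 30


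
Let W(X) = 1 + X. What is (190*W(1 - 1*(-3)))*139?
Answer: 132050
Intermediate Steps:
(190*W(1 - 1*(-3)))*139 = (190*(1 + (1 - 1*(-3))))*139 = (190*(1 + (1 + 3)))*139 = (190*(1 + 4))*139 = (190*5)*139 = 950*139 = 132050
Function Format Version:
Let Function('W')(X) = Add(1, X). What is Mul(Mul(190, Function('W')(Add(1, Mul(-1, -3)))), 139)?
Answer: 132050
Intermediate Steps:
Mul(Mul(190, Function('W')(Add(1, Mul(-1, -3)))), 139) = Mul(Mul(190, Add(1, Add(1, Mul(-1, -3)))), 139) = Mul(Mul(190, Add(1, Add(1, 3))), 139) = Mul(Mul(190, Add(1, 4)), 139) = Mul(Mul(190, 5), 139) = Mul(950, 139) = 132050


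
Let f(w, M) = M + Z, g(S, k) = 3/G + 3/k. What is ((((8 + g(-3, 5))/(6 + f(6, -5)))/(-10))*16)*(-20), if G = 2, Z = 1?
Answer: 808/5 ≈ 161.60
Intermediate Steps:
g(S, k) = 3/2 + 3/k
f(w, M) = 1 + M (f(w, M) = M + 1 = 1 + M)
((((8 + g(-3, 5))/(6 + f(6, -5)))/(-10))*16)*(-20) = ((((8 + (3/2 + 3/5))/(6 + (1 - 5)))/(-10))*16)*(-20) = ((((8 + (3/2 + 3*(⅕)))/(6 - 4))*(-⅒))*16)*(-20) = ((((8 + (3/2 + ⅗))/2)*(-⅒))*16)*(-20) = ((((8 + 21/10)*(½))*(-⅒))*16)*(-20) = ((((101/10)*(½))*(-⅒))*16)*(-20) = (((101/20)*(-⅒))*16)*(-20) = -101/200*16*(-20) = -202/25*(-20) = 808/5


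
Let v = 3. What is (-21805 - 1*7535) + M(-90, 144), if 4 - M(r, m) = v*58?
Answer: -29510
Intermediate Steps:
M(r, m) = -170 (M(r, m) = 4 - 3*58 = 4 - 1*174 = 4 - 174 = -170)
(-21805 - 1*7535) + M(-90, 144) = (-21805 - 1*7535) - 170 = (-21805 - 7535) - 170 = -29340 - 170 = -29510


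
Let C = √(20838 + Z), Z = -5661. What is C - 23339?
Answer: -23339 + √15177 ≈ -23216.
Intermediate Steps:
C = √15177 (C = √(20838 - 5661) = √15177 ≈ 123.19)
C - 23339 = √15177 - 23339 = -23339 + √15177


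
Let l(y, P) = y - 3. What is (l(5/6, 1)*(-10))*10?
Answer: 650/3 ≈ 216.67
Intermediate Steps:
l(y, P) = -3 + y
(l(5/6, 1)*(-10))*10 = ((-3 + 5/6)*(-10))*10 = ((-3 + 5*(⅙))*(-10))*10 = ((-3 + ⅚)*(-10))*10 = -13/6*(-10)*10 = (65/3)*10 = 650/3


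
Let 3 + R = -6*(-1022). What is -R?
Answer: -6129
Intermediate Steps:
R = 6129 (R = -3 - 6*(-1022) = -3 + 6132 = 6129)
-R = -1*6129 = -6129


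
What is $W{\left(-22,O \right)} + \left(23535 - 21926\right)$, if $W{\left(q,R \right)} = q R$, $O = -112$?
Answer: $4073$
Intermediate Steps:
$W{\left(q,R \right)} = R q$
$W{\left(-22,O \right)} + \left(23535 - 21926\right) = \left(-112\right) \left(-22\right) + \left(23535 - 21926\right) = 2464 + \left(23535 - 21926\right) = 2464 + 1609 = 4073$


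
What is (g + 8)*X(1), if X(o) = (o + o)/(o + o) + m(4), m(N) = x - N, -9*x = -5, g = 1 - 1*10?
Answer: 22/9 ≈ 2.4444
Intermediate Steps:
g = -9 (g = 1 - 10 = -9)
x = 5/9 (x = -⅑*(-5) = 5/9 ≈ 0.55556)
m(N) = 5/9 - N
X(o) = -22/9 (X(o) = (o + o)/(o + o) + (5/9 - 1*4) = (2*o)/((2*o)) + (5/9 - 4) = (2*o)*(1/(2*o)) - 31/9 = 1 - 31/9 = -22/9)
(g + 8)*X(1) = (-9 + 8)*(-22/9) = -1*(-22/9) = 22/9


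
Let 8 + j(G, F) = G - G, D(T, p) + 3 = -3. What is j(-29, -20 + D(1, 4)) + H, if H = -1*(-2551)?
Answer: 2543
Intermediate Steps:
D(T, p) = -6 (D(T, p) = -3 - 3 = -6)
j(G, F) = -8 (j(G, F) = -8 + (G - G) = -8 + 0 = -8)
H = 2551
j(-29, -20 + D(1, 4)) + H = -8 + 2551 = 2543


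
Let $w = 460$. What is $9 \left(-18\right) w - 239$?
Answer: $-74759$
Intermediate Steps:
$9 \left(-18\right) w - 239 = 9 \left(-18\right) 460 - 239 = \left(-162\right) 460 - 239 = -74520 - 239 = -74759$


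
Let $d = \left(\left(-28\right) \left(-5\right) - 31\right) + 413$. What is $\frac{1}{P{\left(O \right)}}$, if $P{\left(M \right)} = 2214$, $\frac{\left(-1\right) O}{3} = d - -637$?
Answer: $\frac{1}{2214} \approx 0.00045167$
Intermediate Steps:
$d = 522$ ($d = \left(140 - 31\right) + 413 = 109 + 413 = 522$)
$O = -3477$ ($O = - 3 \left(522 - -637\right) = - 3 \left(522 + 637\right) = \left(-3\right) 1159 = -3477$)
$\frac{1}{P{\left(O \right)}} = \frac{1}{2214}$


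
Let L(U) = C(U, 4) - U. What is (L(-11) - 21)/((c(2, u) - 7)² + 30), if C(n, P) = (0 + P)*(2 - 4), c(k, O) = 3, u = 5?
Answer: -9/23 ≈ -0.39130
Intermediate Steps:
C(n, P) = -2*P (C(n, P) = P*(-2) = -2*P)
L(U) = -8 - U (L(U) = -2*4 - U = -8 - U)
(L(-11) - 21)/((c(2, u) - 7)² + 30) = ((-8 - 1*(-11)) - 21)/((3 - 7)² + 30) = ((-8 + 11) - 21)/((-4)² + 30) = (3 - 21)/(16 + 30) = -18/46 = -18*1/46 = -9/23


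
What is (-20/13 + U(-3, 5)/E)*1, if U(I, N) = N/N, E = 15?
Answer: -287/195 ≈ -1.4718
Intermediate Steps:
U(I, N) = 1
(-20/13 + U(-3, 5)/E)*1 = (-20/13 + 1/15)*1 = -287/195*1 = -287/195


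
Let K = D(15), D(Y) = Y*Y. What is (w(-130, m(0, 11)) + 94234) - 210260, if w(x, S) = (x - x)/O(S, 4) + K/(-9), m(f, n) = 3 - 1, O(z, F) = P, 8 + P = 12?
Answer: -116051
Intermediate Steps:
P = 4 (P = -8 + 12 = 4)
D(Y) = Y**2
O(z, F) = 4
m(f, n) = 2
K = 225 (K = 15**2 = 225)
w(x, S) = -25 (w(x, S) = (x - x)/4 + 225/(-9) = 0*(1/4) + 225*(-1/9) = 0 - 25 = -25)
(w(-130, m(0, 11)) + 94234) - 210260 = (-25 + 94234) - 210260 = 94209 - 210260 = -116051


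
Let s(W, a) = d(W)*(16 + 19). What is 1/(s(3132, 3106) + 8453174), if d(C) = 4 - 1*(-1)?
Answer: 1/8453349 ≈ 1.1830e-7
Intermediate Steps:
d(C) = 5 (d(C) = 4 + 1 = 5)
s(W, a) = 175 (s(W, a) = 5*(16 + 19) = 5*35 = 175)
1/(s(3132, 3106) + 8453174) = 1/(175 + 8453174) = 1/8453349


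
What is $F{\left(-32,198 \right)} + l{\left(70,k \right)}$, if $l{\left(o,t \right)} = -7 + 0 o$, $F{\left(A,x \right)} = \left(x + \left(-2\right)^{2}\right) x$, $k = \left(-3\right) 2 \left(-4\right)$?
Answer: $39989$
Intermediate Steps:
$k = 24$ ($k = \left(-6\right) \left(-4\right) = 24$)
$F{\left(A,x \right)} = x \left(4 + x\right)$ ($F{\left(A,x \right)} = \left(x + 4\right) x = \left(4 + x\right) x = x \left(4 + x\right)$)
$l{\left(o,t \right)} = -7$ ($l{\left(o,t \right)} = -7 + 0 = -7$)
$F{\left(-32,198 \right)} + l{\left(70,k \right)} = 198 \left(4 + 198\right) - 7 = 198 \cdot 202 - 7 = 39996 - 7 = 39989$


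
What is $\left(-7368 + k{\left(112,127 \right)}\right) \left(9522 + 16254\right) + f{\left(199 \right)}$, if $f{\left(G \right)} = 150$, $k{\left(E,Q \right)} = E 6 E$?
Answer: $1750087446$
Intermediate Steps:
$k{\left(E,Q \right)} = 6 E^{2}$ ($k{\left(E,Q \right)} = 6 E E = 6 E^{2}$)
$\left(-7368 + k{\left(112,127 \right)}\right) \left(9522 + 16254\right) + f{\left(199 \right)} = \left(-7368 + 6 \cdot 112^{2}\right) \left(9522 + 16254\right) + 150 = \left(-7368 + 6 \cdot 12544\right) 25776 + 150 = \left(-7368 + 75264\right) 25776 + 150 = 67896 \cdot 25776 + 150 = 1750087296 + 150 = 1750087446$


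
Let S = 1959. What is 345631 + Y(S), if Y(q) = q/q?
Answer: 345632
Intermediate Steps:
Y(q) = 1
345631 + Y(S) = 345631 + 1 = 345632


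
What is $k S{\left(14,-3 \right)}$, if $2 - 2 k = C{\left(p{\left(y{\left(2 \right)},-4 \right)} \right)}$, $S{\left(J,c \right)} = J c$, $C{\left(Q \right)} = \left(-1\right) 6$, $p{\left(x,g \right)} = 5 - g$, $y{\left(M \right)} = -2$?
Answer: $-168$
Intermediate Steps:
$C{\left(Q \right)} = -6$
$k = 4$ ($k = 1 - -3 = 1 + 3 = 4$)
$k S{\left(14,-3 \right)} = 4 \cdot 14 \left(-3\right) = 4 \left(-42\right) = -168$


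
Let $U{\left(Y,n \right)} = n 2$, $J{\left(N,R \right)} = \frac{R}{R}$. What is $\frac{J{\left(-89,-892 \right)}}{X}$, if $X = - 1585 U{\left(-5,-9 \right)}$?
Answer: $\frac{1}{28530} \approx 3.5051 \cdot 10^{-5}$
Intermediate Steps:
$J{\left(N,R \right)} = 1$
$U{\left(Y,n \right)} = 2 n$
$X = 28530$ ($X = - 1585 \cdot 2 \left(-9\right) = \left(-1585\right) \left(-18\right) = 28530$)
$\frac{J{\left(-89,-892 \right)}}{X} = 1 \cdot \frac{1}{28530} = \frac{1}{28530}$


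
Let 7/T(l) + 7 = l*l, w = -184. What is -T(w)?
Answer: -7/33849 ≈ -0.00020680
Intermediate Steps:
T(l) = 7/(-7 + l**2) (T(l) = 7/(-7 + l*l) = 7/(-7 + l**2))
-T(w) = -7/(-7 + (-184)**2) = -7/(-7 + 33856) = -7/33849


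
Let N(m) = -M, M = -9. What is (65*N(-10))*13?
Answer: 7605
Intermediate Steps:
N(m) = 9 (N(m) = -1*(-9) = 9)
(65*N(-10))*13 = (65*9)*13 = 585*13 = 7605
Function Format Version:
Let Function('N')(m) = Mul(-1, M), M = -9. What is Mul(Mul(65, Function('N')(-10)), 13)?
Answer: 7605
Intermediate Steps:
Function('N')(m) = 9 (Function('N')(m) = Mul(-1, -9) = 9)
Mul(Mul(65, Function('N')(-10)), 13) = Mul(Mul(65, 9), 13) = Mul(585, 13) = 7605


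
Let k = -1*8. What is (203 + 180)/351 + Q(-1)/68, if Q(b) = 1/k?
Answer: 208001/190944 ≈ 1.0893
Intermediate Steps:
k = -8
Q(b) = -⅛ (Q(b) = 1/(-8) = -⅛)
(203 + 180)/351 + Q(-1)/68 = (203 + 180)/351 - ⅛/68 = 383*(1/351) - ⅛*1/68 = 383/351 - 1/544 = 208001/190944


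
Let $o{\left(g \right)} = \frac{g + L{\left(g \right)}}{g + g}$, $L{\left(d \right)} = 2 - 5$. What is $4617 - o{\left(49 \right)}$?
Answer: $\frac{226210}{49} \approx 4616.5$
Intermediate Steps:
$L{\left(d \right)} = -3$ ($L{\left(d \right)} = 2 - 5 = -3$)
$o{\left(g \right)} = \frac{-3 + g}{2 g}$ ($o{\left(g \right)} = \frac{g - 3}{g + g} = \frac{-3 + g}{2 g}$)
$4617 - o{\left(49 \right)} = 4617 - \frac{-3 + 49}{2 \cdot 49} = 4617 - \frac{1}{2} \cdot \frac{1}{49} \cdot 46 = 4617 - \frac{23}{49} = \frac{226210}{49}$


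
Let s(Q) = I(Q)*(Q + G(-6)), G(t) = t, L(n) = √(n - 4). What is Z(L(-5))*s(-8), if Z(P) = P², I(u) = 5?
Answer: 630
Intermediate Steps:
L(n) = √(-4 + n)
s(Q) = -30 + 5*Q (s(Q) = 5*(Q - 6) = 5*(-6 + Q) = -30 + 5*Q)
Z(L(-5))*s(-8) = (√(-4 - 5))²*(-30 + 5*(-8)) = (√(-9))²*(-30 - 40) = (3*I)²*(-70) = -9*(-70) = 630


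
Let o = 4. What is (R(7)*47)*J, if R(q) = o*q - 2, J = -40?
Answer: -48880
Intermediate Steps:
R(q) = -2 + 4*q (R(q) = 4*q - 2 = -2 + 4*q)
(R(7)*47)*J = ((-2 + 4*7)*47)*(-40) = ((-2 + 28)*47)*(-40) = (26*47)*(-40) = 1222*(-40) = -48880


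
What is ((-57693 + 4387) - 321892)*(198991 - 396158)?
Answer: 73976664066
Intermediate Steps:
((-57693 + 4387) - 321892)*(198991 - 396158) = (-53306 - 321892)*(-197167) = -375198*(-197167) = 73976664066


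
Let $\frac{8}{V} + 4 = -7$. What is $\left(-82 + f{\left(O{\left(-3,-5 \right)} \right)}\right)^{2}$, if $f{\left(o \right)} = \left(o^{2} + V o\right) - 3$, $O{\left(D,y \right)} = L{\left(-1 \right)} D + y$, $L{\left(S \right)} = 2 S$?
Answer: $\frac{868624}{121} \approx 7178.7$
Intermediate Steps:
$V = - \frac{8}{11}$ ($V = \frac{8}{-4 - 7} = \frac{8}{-11} = 8 \left(- \frac{1}{11}\right) = - \frac{8}{11} \approx -0.72727$)
$O{\left(D,y \right)} = y - 2 D$ ($O{\left(D,y \right)} = 2 \left(-1\right) D + y = - 2 D + y = y - 2 D$)
$f{\left(o \right)} = -3 + o^{2} - \frac{8 o}{11}$ ($f{\left(o \right)} = \left(o^{2} - \frac{8 o}{11}\right) - 3 = -3 + o^{2} - \frac{8 o}{11}$)
$\left(-82 + f{\left(O{\left(-3,-5 \right)} \right)}\right)^{2} = \left(-82 - \left(3 - \left(-5 - -6\right)^{2} + \frac{8 \left(-5 - -6\right)}{11}\right)\right)^{2} = \left(-82 - \left(3 - \left(-5 + 6\right)^{2} + \frac{8 \left(-5 + 6\right)}{11}\right)\right)^{2} = \left(-82 - \left(\frac{41}{11} - 1\right)\right)^{2} = \left(-82 - \frac{30}{11}\right)^{2} = \left(- \frac{932}{11}\right)^{2} = \frac{868624}{121}$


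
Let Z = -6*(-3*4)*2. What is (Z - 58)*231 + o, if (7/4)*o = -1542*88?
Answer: -403722/7 ≈ -57675.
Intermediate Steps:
o = -542784/7 (o = 4*(-1542*88)/7 = (4/7)*(-135696) = -542784/7 ≈ -77541.)
Z = 144 (Z = -(-72)*2 = -6*(-24) = 144)
(Z - 58)*231 + o = (144 - 58)*231 - 542784/7 = 86*231 - 542784/7 = 19866 - 542784/7 = -403722/7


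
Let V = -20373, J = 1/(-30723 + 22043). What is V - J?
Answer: -176837639/8680 ≈ -20373.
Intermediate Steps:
J = -1/8680 (J = 1/(-8680) = -1/8680 ≈ -0.00011521)
V - J = -20373 - 1*(-1/8680) = -20373 + 1/8680 = -176837639/8680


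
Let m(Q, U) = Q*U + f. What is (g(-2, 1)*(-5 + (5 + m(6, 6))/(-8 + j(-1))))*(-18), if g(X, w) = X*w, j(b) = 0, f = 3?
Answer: -378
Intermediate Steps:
m(Q, U) = 3 + Q*U (m(Q, U) = Q*U + 3 = 3 + Q*U)
(g(-2, 1)*(-5 + (5 + m(6, 6))/(-8 + j(-1))))*(-18) = ((-2*1)*(-5 + (5 + (3 + 6*6))/(-8 + 0)))*(-18) = -2*(-5 + (5 + (3 + 36))/(-8))*(-18) = -2*(-5 + (5 + 39)*(-1/8))*(-18) = -2*(-5 + 44*(-1/8))*(-18) = -2*(-5 - 11/2)*(-18) = -2*(-21/2)*(-18) = 21*(-18) = -378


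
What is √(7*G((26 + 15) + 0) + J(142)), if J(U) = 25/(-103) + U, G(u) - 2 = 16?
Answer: √2840637/103 ≈ 16.363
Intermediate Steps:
G(u) = 18 (G(u) = 2 + 16 = 18)
J(U) = -25/103 + U (J(U) = 25*(-1/103) + U = -25/103 + U)
√(7*G((26 + 15) + 0) + J(142)) = √(7*18 + (-25/103 + 142)) = √(126 + 14601/103) = √(27579/103) = √2840637/103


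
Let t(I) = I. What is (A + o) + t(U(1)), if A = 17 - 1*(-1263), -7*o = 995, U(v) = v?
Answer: 7972/7 ≈ 1138.9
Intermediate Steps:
o = -995/7 (o = -⅐*995 = -995/7 ≈ -142.14)
A = 1280 (A = 17 + 1263 = 1280)
(A + o) + t(U(1)) = (1280 - 995/7) + 1 = 7965/7 + 1 = 7972/7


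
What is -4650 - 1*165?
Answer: -4815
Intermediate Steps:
-4650 - 1*165 = -4650 - 165 = -4815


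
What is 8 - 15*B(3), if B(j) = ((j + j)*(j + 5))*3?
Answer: -2152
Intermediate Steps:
B(j) = 6*j*(5 + j) (B(j) = ((2*j)*(5 + j))*3 = (2*j*(5 + j))*3 = 6*j*(5 + j))
8 - 15*B(3) = 8 - 90*3*(5 + 3) = 8 - 90*3*8 = 8 - 15*144 = 8 - 2160 = -2152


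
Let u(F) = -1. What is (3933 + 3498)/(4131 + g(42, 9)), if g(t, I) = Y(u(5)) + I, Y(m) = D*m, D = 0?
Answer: 2477/1380 ≈ 1.7949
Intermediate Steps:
Y(m) = 0 (Y(m) = 0*m = 0)
g(t, I) = I (g(t, I) = 0 + I = I)
(3933 + 3498)/(4131 + g(42, 9)) = (3933 + 3498)/(4131 + 9) = 7431/4140 = 7431*(1/4140) = 2477/1380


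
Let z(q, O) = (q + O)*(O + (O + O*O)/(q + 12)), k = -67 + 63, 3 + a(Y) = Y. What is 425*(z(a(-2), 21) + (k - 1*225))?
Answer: 494275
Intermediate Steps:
a(Y) = -3 + Y
k = -4
z(q, O) = (O + q)*(O + (O + O²)/(12 + q))
425*(z(a(-2), 21) + (k - 1*225)) = 425*(21*(21² + (-3 - 2)² + 13*21 + 13*(-3 - 2) + 2*21*(-3 - 2))/(12 + (-3 - 2)) + (-4 - 1*225)) = 425*(21*(441 + (-5)² + 273 + 13*(-5) + 2*21*(-5))/(12 - 5) + (-4 - 225)) = 425*(21*(441 + 25 + 273 - 65 - 210)/7 - 229) = 425*(21*(⅐)*464 - 229) = 425*(1392 - 229) = 425*1163 = 494275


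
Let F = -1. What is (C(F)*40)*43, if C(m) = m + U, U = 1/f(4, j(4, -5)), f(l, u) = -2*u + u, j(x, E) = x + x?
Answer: -1935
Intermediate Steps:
j(x, E) = 2*x
f(l, u) = -u
U = -⅛ (U = 1/(-2*4) = 1/(-1*8) = 1/(-8) = -⅛ ≈ -0.12500)
C(m) = -⅛ + m (C(m) = m - ⅛ = -⅛ + m)
(C(F)*40)*43 = ((-⅛ - 1)*40)*43 = -9/8*40*43 = -45*43 = -1935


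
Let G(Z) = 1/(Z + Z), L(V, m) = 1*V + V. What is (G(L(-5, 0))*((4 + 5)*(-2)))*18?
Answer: 81/5 ≈ 16.200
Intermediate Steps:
L(V, m) = 2*V (L(V, m) = V + V = 2*V)
G(Z) = 1/(2*Z)
(G(L(-5, 0))*((4 + 5)*(-2)))*18 = ((1/(2*((2*(-5)))))*((4 + 5)*(-2)))*18 = (((½)/(-10))*(9*(-2)))*18 = (((½)*(-⅒))*(-18))*18 = -1/20*(-18)*18 = (9/10)*18 = 81/5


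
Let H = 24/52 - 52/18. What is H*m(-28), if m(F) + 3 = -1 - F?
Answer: -2272/39 ≈ -58.256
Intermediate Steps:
m(F) = -4 - F (m(F) = -3 + (-1 - F) = -4 - F)
H = -284/117 (H = 24*(1/52) - 52*1/18 = 6/13 - 26/9 = -284/117 ≈ -2.4273)
H*m(-28) = -284*(-4 - 1*(-28))/117 = -284*(-4 + 28)/117 = -284/117*24 = -2272/39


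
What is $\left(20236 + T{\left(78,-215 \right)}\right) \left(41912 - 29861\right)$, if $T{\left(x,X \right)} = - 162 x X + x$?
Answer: $32984237754$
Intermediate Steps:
$T{\left(x,X \right)} = x - 162 X x$ ($T{\left(x,X \right)} = - 162 X x + x = x - 162 X x$)
$\left(20236 + T{\left(78,-215 \right)}\right) \left(41912 - 29861\right) = \left(20236 + 78 \left(1 - -34830\right)\right) \left(41912 - 29861\right) = \left(20236 + 78 \left(1 + 34830\right)\right) 12051 = \left(20236 + 78 \cdot 34831\right) 12051 = \left(20236 + 2716818\right) 12051 = 2737054 \cdot 12051 = 32984237754$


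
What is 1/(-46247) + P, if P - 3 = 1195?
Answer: 55403905/46247 ≈ 1198.0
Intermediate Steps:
P = 1198 (P = 3 + 1195 = 1198)
1/(-46247) + P = 1/(-46247) + 1198 = -1/46247 + 1198 = 55403905/46247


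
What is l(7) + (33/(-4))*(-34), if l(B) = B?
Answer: 575/2 ≈ 287.50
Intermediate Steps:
l(7) + (33/(-4))*(-34) = 7 + (33/(-4))*(-34) = 7 + (33*(-1/4))*(-34) = 7 - 33/4*(-34) = 7 + 561/2 = 575/2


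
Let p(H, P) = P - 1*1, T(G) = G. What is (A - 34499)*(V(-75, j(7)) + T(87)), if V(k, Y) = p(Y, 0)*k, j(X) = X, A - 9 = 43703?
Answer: 1492506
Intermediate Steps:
A = 43712 (A = 9 + 43703 = 43712)
p(H, P) = -1 + P (p(H, P) = P - 1 = -1 + P)
V(k, Y) = -k (V(k, Y) = (-1 + 0)*k = -k)
(A - 34499)*(V(-75, j(7)) + T(87)) = (43712 - 34499)*(-1*(-75) + 87) = 9213*(75 + 87) = 9213*162 = 1492506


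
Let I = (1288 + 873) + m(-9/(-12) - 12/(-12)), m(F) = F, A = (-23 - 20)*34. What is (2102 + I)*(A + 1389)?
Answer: -1245307/4 ≈ -3.1133e+5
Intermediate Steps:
A = -1462 (A = -43*34 = -1462)
I = 8651/4 (I = (1288 + 873) + (-9/(-12) - 12/(-12)) = 2161 + (-9*(-1/12) - 12*(-1/12)) = 2161 + (¾ + 1) = 2161 + 7/4 = 8651/4 ≈ 2162.8)
(2102 + I)*(A + 1389) = (2102 + 8651/4)*(-1462 + 1389) = (17059/4)*(-73) = -1245307/4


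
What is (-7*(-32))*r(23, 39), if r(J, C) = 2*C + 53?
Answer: 29344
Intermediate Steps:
r(J, C) = 53 + 2*C
(-7*(-32))*r(23, 39) = (-7*(-32))*(53 + 2*39) = 224*(53 + 78) = 224*131 = 29344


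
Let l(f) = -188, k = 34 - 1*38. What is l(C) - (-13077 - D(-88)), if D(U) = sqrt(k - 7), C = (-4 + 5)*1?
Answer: 12889 + I*sqrt(11) ≈ 12889.0 + 3.3166*I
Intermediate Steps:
C = 1 (C = 1*1 = 1)
k = -4 (k = 34 - 38 = -4)
D(U) = I*sqrt(11) (D(U) = sqrt(-4 - 7) = sqrt(-11) = I*sqrt(11))
l(C) - (-13077 - D(-88)) = -188 - (-13077 - I*sqrt(11)) = -188 + (13077 + I*sqrt(11)) = 12889 + I*sqrt(11)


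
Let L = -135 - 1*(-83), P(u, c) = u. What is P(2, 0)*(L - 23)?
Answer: -150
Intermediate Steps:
L = -52 (L = -135 + 83 = -52)
P(2, 0)*(L - 23) = 2*(-52 - 23) = 2*(-75) = -150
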